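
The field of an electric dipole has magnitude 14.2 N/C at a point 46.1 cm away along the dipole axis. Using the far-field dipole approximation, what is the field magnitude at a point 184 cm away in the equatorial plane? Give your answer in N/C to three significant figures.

E ≈ 0.112 N/C

Dipole fields scale as 1/r³ in the far field.
The axial field is twice the equatorial field at the same r, so the geometry factor is 1/2.
E₂ = E₁ · (1/2) · (r₁/r₂)³ = 14.2 · 0.5 · (46.1/184)³.
(r₁/r₂)³ = (0.2505)³ = 0.01573.
E₂ ≈ 0.1117 N/C.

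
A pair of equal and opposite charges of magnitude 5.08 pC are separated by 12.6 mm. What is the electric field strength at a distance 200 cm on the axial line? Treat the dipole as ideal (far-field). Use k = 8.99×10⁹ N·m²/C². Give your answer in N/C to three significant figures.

Dipole moment p = qd = (5.08×10⁻¹² C)(0.0126 m) = 6.401×10⁻¹⁴ C·m.
On the dipole axis E = 2kp/r³.
E = 2·(8.99×10⁹)(6.401×10⁻¹⁴) / (2.00)³ = 1.439×10⁻⁴ N/C.

E ≈ 1.44×10⁻⁴ N/C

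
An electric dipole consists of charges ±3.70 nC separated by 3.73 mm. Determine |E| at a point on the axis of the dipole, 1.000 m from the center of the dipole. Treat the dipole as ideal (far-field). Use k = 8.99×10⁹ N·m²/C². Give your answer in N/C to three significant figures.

Dipole moment p = qd = (3.70×10⁻⁹ C)(0.00373 m) = 1.38×10⁻¹¹ C·m.
On the dipole axis E = 2kp/r³.
E = 2·(8.99×10⁹)(1.38×10⁻¹¹) / (1.00)³ = 0.2481 N/C.

E ≈ 0.248 N/C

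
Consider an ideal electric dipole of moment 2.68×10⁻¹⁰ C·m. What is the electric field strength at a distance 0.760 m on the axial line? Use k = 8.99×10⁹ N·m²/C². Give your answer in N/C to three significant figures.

On the dipole axis E = 2kp/r³.
E = 2·(8.99×10⁹)(2.68×10⁻¹⁰) / (0.760)³ = 10.98 N/C.

E ≈ 11.0 N/C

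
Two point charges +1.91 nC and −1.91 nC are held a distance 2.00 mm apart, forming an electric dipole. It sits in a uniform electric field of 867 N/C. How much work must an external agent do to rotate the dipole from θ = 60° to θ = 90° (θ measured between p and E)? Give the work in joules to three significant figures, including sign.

Dipole moment p = qd = (1.91×10⁻⁹ C)(0.00200 m) = 3.82×10⁻¹² C·m.
W_ext = ΔU = U(θ₂) − U(θ₁) = −pE cosθ₂ − (−pE cosθ₁) = pE(cosθ₁ − cosθ₂).
W = (3.82×10⁻¹²)(867)·(cos60° − cos90°) = (3.312×10⁻⁹)·(+0.5000) = 1.656×10⁻⁹ J.

W ≈ 1.66×10⁻⁹ J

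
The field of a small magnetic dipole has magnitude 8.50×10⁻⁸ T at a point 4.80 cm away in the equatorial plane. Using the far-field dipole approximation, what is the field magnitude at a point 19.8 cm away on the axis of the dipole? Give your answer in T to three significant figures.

Dipole fields scale as 1/r³ in the far field.
The axial field is twice the equatorial field at the same r, so the geometry factor is 2/1.
B₂ = B₁ · (2/1) · (r₁/r₂)³ = 8.50×10⁻⁸ · 2 · (4.80/19.8)³.
(r₁/r₂)³ = (0.2424)³ = 0.01425.
B₂ ≈ 2.422×10⁻⁹ T.

B ≈ 2.42×10⁻⁹ T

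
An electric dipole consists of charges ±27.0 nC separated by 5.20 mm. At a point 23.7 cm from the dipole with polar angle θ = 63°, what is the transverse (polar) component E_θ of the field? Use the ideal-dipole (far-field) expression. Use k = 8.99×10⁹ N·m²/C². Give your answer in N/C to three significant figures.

Dipole moment p = qd = (2.70×10⁻⁸ C)(0.00520 m) = 1.404×10⁻¹⁰ C·m.
For a dipole, E_θ = (kp sinθ)/r³.
kp/r³ = (8.99×10⁹)(1.404×10⁻¹⁰)/(0.237)³ = 94.82 N/C.
E_θ = 94.82·sin63° = 84.48 N/C.

E_θ ≈ 84.5 N/C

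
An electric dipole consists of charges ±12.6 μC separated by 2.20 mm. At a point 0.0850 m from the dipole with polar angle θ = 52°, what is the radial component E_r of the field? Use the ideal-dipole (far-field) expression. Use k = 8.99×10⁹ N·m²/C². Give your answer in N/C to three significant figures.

Dipole moment p = qd = (1.26×10⁻⁵ C)(0.00220 m) = 2.772×10⁻⁸ C·m.
For a dipole, E_r = (2kp cosθ)/r³.
kp/r³ = (8.99×10⁹)(2.772×10⁻⁸)/(0.0850)³ = 4.058×10⁵ N/C.
E_r = 2·4.058×10⁵·cos52° = 4.997×10⁵ N/C.

E_r ≈ 5.00×10⁵ N/C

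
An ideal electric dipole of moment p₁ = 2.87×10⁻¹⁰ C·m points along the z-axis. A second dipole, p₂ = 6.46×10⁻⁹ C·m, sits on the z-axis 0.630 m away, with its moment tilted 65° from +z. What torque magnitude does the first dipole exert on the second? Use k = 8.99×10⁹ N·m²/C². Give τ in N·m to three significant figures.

τ ≈ 1.21×10⁻⁷ N·m

The second dipole sits on the axis of the first, so the field there is axial: E₁ = 2kp₁/r³ along +z.
E₁ = 2(8.99×10⁹)(2.87×10⁻¹⁰)/(0.630)³ = 20.64 N/C.
Torque on the second dipole: τ = p₂ E₁ sinθ.
τ = (6.46×10⁻⁹)(20.64)·sin65° = 1.208×10⁻⁷ N·m.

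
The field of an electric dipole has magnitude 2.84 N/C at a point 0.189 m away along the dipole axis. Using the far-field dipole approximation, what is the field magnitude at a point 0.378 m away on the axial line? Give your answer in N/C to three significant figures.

Dipole fields scale as 1/r³ in the far field; the geometry is the same at both points.
E₂ = E₁ · (r₁/r₂)³ = 2.84 · (0.189/0.378)³.
(r₁/r₂)³ = (0.5)³ = 0.125.
E₂ ≈ 0.3550 N/C.

E ≈ 0.355 N/C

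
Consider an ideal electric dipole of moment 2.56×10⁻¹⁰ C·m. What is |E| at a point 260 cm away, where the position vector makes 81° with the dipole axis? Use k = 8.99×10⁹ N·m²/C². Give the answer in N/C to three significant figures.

E ≈ 0.136 N/C

At angle θ the dipole field magnitude is E = (kp/r³)·√(1 + 3cos²θ).
kp/r³ = (8.99×10⁹)(2.56×10⁻¹⁰) / (2.60)³ = 0.1309 N/C.
√(1 + 3cos²81°) = √(1 + 3·0.0245) = √1.0734 ≈ 1.0361.
E ≈ 0.1309 × 1.036 = 0.1357 N/C.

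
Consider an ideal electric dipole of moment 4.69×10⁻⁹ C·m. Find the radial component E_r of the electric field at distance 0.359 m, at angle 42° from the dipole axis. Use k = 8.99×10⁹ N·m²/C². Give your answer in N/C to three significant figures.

E_r ≈ 1350 N/C

For a dipole, E_r = (2kp cosθ)/r³.
kp/r³ = (8.99×10⁹)(4.69×10⁻⁹)/(0.359)³ = 911.3 N/C.
E_r = 2·911.3·cos42° = 1354 N/C.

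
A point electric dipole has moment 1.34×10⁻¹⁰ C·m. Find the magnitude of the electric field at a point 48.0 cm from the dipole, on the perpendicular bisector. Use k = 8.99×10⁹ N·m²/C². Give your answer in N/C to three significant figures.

On the perpendicular bisector E = kp/r³ (half the axial value at the same distance).
E = (8.99×10⁹)(1.34×10⁻¹⁰) / (0.480)³ = 10.89 N/C.

E ≈ 10.9 N/C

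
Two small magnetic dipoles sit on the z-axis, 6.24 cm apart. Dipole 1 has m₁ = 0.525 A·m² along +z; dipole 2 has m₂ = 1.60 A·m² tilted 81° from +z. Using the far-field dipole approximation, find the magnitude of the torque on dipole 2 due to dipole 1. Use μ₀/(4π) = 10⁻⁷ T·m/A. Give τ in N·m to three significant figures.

τ ≈ 6.83×10⁻⁴ N·m

Dipole B is on the axis of dipole A, so B₁ there is axial: B₁ = (μ₀/4π)·2m₁/r³ along +z.
B₁ = 2(10⁻⁷)(0.525)/(0.0624)³ = 4.322×10⁻⁴ T.
τ = m₂ B₁ sinθ.
τ = (1.60)(4.322×10⁻⁴)·sin81° = 6.829×10⁻⁴ N·m.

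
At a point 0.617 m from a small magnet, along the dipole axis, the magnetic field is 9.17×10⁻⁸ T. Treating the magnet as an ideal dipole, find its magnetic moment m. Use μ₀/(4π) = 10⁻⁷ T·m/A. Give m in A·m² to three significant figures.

On axis B = (μ₀/4π)·2m/r³, so m = Br³·4π/(μ₀·2).
m = (9.17×10⁻⁸)·(0.617)³ / (2·10⁻⁷) = 0.1077 A·m².

m ≈ 0.108 A·m²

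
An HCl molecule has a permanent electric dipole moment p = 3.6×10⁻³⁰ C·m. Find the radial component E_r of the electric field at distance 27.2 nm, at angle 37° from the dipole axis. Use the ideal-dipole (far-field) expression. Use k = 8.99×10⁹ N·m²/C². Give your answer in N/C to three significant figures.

For a dipole, E_r = (2kp cosθ)/r³.
kp/r³ = (8.99×10⁹)(3.60×10⁻³⁰)/(2.72×10⁻⁸)³ = 1608 N/C.
E_r = 2·1608·cos37° = 2569 N/C.

E_r ≈ 2570 N/C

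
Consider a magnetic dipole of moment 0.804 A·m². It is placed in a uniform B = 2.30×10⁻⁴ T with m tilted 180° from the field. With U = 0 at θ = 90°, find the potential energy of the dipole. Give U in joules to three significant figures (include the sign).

U ≈ 1.85×10⁻⁴ J

U = −m·B = −mB cosθ.
U = −(0.804)(2.30×10⁻⁴)·cos180° = 1.849×10⁻⁴ J.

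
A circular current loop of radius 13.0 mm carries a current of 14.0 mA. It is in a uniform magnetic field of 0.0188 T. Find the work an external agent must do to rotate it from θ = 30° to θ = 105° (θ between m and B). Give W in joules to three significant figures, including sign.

W ≈ 1.57×10⁻⁷ J

Magnetic moment m = IA = Iπa² = (0.0140)·π·(0.0130)² = 7.433×10⁻⁶ A·m².
W_ext = ΔU = −mB cosθ₂ + mB cosθ₁ = mB(cosθ₁ − cosθ₂).
W = (7.433×10⁻⁶)(0.0188)·(cos30° − cos105°) = (1.397×10⁻⁷)·(+1.1248) = 1.572×10⁻⁷ J.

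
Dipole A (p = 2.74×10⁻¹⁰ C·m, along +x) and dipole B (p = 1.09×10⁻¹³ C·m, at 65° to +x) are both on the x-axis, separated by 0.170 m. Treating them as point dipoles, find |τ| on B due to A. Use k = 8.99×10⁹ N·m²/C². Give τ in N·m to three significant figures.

τ ≈ 9.91×10⁻¹¹ N·m

The second dipole sits on the axis of the first, so the field there is axial: E₁ = 2kp₁/r³ along +x.
E₁ = 2(8.99×10⁹)(2.74×10⁻¹⁰)/(0.170)³ = 1003 N/C.
Torque on the second dipole: τ = p₂ E₁ sinθ.
τ = (1.09×10⁻¹³)(1003)·sin65° = 9.906×10⁻¹¹ N·m.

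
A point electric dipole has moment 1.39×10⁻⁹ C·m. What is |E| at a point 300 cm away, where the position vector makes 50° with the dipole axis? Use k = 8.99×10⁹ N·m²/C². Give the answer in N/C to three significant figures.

At angle θ the dipole field magnitude is E = (kp/r³)·√(1 + 3cos²θ).
kp/r³ = (8.99×10⁹)(1.39×10⁻⁹) / (3.00)³ = 0.4628 N/C.
√(1 + 3cos²50°) = √(1 + 3·0.4132) = √2.2395 ≈ 1.4965.
E ≈ 0.4628 × 1.497 = 0.6926 N/C.

E ≈ 0.693 N/C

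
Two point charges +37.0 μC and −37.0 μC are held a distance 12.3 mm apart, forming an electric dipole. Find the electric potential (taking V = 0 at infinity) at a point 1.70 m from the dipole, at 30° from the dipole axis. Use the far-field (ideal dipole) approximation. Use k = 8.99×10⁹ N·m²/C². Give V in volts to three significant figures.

Dipole moment p = qd = (3.70×10⁻⁵ C)(0.0123 m) = 4.551×10⁻⁷ C·m.
The dipole potential is V = kp cosθ / r².
V = (8.99×10⁹)(4.551×10⁻⁷)·cos30° / (1.70)² = 1226 V.

V ≈ 1230 V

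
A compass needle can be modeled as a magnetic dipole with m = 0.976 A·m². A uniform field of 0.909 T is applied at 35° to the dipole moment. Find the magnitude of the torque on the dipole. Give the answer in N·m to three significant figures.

Torque on a magnetic dipole: τ = mB sinθ.
τ = (0.976)(0.909)·sin35° = 0.5089 N·m.

τ ≈ 0.509 N·m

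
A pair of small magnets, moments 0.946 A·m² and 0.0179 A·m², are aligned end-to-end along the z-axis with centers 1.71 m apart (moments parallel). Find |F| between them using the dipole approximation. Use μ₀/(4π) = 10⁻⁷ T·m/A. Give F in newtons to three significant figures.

F ≈ 1.19×10⁻⁹ N

On-axis B of dipole 1: B = (μ₀/4π)·2m₁/r³. Force on dipole 2: F = m₂·dB/dr.
dB/dr = −(μ₀/4π)·6m₁/r⁴, so |F| = (μ₀/4π)·6m₁m₂/r⁴.
F = 6(10⁻⁷)(0.946)(0.0179)/(1.71)⁴ = 1.188×10⁻⁹ N.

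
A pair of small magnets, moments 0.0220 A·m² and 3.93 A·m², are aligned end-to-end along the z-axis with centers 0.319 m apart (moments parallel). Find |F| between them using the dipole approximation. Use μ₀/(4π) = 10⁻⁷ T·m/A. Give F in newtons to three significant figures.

On-axis B of dipole 1: B = (μ₀/4π)·2m₁/r³. Force on dipole 2: F = m₂·dB/dr.
dB/dr = −(μ₀/4π)·6m₁/r⁴, so |F| = (μ₀/4π)·6m₁m₂/r⁴.
F = 6(10⁻⁷)(0.0220)(3.93)/(0.319)⁴ = 5.010×10⁻⁶ N.

F ≈ 5.01×10⁻⁶ N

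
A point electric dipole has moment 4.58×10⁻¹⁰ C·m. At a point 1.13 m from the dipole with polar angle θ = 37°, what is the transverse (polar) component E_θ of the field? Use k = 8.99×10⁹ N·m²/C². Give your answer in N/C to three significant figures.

For a dipole, E_θ = (kp sinθ)/r³.
kp/r³ = (8.99×10⁹)(4.58×10⁻¹⁰)/(1.13)³ = 2.854 N/C.
E_θ = 2.854·sin37° = 1.717 N/C.

E_θ ≈ 1.72 N/C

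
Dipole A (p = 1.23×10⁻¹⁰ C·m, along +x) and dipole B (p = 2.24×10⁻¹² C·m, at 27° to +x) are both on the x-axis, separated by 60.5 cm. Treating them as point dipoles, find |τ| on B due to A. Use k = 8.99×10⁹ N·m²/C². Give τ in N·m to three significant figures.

τ ≈ 1.02×10⁻¹¹ N·m

The second dipole sits on the axis of the first, so the field there is axial: E₁ = 2kp₁/r³ along +x.
E₁ = 2(8.99×10⁹)(1.23×10⁻¹⁰)/(0.605)³ = 9.987 N/C.
Torque on the second dipole: τ = p₂ E₁ sinθ.
τ = (2.24×10⁻¹²)(9.987)·sin27° = 1.016×10⁻¹¹ N·m.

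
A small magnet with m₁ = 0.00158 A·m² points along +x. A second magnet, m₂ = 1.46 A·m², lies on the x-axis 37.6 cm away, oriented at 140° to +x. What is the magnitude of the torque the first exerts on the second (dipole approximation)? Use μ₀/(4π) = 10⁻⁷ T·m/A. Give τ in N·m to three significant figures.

Dipole B is on the axis of dipole A, so B₁ there is axial: B₁ = (μ₀/4π)·2m₁/r³ along +x.
B₁ = 2(10⁻⁷)(0.00158)/(0.376)³ = 5.945×10⁻⁹ T.
τ = m₂ B₁ sinθ.
τ = (1.46)(5.945×10⁻⁹)·sin140° = 5.579×10⁻⁹ N·m.

τ ≈ 5.58×10⁻⁹ N·m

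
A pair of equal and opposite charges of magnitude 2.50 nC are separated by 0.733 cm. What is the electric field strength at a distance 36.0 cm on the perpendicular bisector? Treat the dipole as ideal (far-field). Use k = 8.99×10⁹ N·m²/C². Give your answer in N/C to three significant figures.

E ≈ 3.53 N/C

Dipole moment p = qd = (2.50×10⁻⁹ C)(0.00733 m) = 1.833×10⁻¹¹ C·m.
On the perpendicular bisector E = kp/r³ (half the axial value at the same distance).
E = (8.99×10⁹)(1.833×10⁻¹¹) / (0.360)³ = 3.532 N/C.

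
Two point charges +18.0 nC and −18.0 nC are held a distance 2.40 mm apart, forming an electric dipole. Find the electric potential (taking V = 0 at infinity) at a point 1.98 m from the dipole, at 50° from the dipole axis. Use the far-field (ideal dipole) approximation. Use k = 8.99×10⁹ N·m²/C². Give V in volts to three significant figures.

Dipole moment p = qd = (1.80×10⁻⁸ C)(0.00240 m) = 4.32×10⁻¹¹ C·m.
The dipole potential is V = kp cosθ / r².
V = (8.99×10⁹)(4.32×10⁻¹¹)·cos50° / (1.98)² = 0.06368 V.

V ≈ 0.0637 V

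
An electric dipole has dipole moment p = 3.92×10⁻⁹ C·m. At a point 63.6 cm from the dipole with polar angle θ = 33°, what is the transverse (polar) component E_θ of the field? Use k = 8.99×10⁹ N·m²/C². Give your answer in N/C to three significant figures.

E_θ ≈ 74.6 N/C

For a dipole, E_θ = (kp sinθ)/r³.
kp/r³ = (8.99×10⁹)(3.92×10⁻⁹)/(0.636)³ = 137.0 N/C.
E_θ = 137.0·sin33° = 74.61 N/C.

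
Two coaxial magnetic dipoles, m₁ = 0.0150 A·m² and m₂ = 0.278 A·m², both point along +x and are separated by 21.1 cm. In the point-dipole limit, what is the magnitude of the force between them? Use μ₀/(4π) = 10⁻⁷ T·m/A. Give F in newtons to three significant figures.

F ≈ 1.26×10⁻⁶ N

On-axis B of dipole 1: B = (μ₀/4π)·2m₁/r³. Force on dipole 2: F = m₂·dB/dr.
dB/dr = −(μ₀/4π)·6m₁/r⁴, so |F| = (μ₀/4π)·6m₁m₂/r⁴.
F = 6(10⁻⁷)(0.0150)(0.278)/(0.211)⁴ = 1.262×10⁻⁶ N.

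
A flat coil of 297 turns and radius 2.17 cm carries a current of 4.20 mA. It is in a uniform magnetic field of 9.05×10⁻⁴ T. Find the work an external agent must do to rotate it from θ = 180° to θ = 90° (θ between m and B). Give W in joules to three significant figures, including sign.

W ≈ -1.67×10⁻⁶ J

m = NIA = NIπa² = 297·(0.00420)·π·(0.0217)² = 0.001845 A·m².
W_ext = ΔU = −mB cosθ₂ + mB cosθ₁ = mB(cosθ₁ − cosθ₂).
W = (0.001845)(9.05×10⁻⁴)·(cos180° − cos90°) = (1.670×10⁻⁶)·(-1.0000) = -1.670×10⁻⁶ J.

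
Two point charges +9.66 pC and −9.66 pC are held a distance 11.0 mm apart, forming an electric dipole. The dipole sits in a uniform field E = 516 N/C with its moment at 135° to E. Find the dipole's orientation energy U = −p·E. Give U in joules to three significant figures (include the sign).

U ≈ 3.88×10⁻¹¹ J

Dipole moment p = qd = (9.66×10⁻¹² C)(0.0110 m) = 1.063×10⁻¹³ C·m.
U = −p·E = −pE cosθ.
U = −(1.063×10⁻¹³)(516)·cos135° = 3.879×10⁻¹¹ J.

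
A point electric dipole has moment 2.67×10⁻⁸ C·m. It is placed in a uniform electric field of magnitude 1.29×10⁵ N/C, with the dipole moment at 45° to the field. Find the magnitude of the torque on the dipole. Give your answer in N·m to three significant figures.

Torque on an electric dipole: τ = pE sinθ.
τ = (2.67×10⁻⁸)(1.29×10⁵)·sin45° = 0.002435 N·m.

τ ≈ 0.00244 N·m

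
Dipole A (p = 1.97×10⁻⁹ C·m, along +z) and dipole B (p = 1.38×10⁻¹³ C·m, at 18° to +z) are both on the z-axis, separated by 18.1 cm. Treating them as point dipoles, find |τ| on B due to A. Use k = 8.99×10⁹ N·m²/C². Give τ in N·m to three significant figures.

τ ≈ 2.55×10⁻¹⁰ N·m

The second dipole sits on the axis of the first, so the field there is axial: E₁ = 2kp₁/r³ along +z.
E₁ = 2(8.99×10⁹)(1.97×10⁻⁹)/(0.181)³ = 5973 N/C.
Torque on the second dipole: τ = p₂ E₁ sinθ.
τ = (1.38×10⁻¹³)(5973)·sin18° = 2.547×10⁻¹⁰ N·m.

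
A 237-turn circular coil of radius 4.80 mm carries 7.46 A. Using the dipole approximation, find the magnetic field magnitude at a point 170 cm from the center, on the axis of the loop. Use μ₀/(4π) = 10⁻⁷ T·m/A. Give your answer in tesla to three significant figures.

m = NIA = NIπa² = 237·(7.46)·π·(0.00480)² = 0.128 A·m².
On axis B = (μ₀/4π)·2m/r³.
B = 2·(10⁻⁷)·(0.128) / (1.70)³ = 5.211×10⁻⁹ T.

B ≈ 5.21×10⁻⁹ T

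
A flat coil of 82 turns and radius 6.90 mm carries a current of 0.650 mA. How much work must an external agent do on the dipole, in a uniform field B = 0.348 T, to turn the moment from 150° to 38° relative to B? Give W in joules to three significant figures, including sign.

m = NIA = NIπa² = 82·(6.50×10⁻⁴)·π·(0.00690)² = 7.972×10⁻⁶ A·m².
W_ext = ΔU = −mB cosθ₂ + mB cosθ₁ = mB(cosθ₁ − cosθ₂).
W = (7.972×10⁻⁶)(0.348)·(cos150° − cos38°) = (2.774×10⁻⁶)·(-1.6540) = -4.589×10⁻⁶ J.

W ≈ -4.59×10⁻⁶ J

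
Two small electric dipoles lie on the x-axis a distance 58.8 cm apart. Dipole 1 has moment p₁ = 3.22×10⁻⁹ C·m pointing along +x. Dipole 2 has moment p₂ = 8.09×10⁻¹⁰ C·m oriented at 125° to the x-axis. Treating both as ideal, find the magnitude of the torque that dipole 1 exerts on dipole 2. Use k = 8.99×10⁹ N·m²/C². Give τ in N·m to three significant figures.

The second dipole sits on the axis of the first, so the field there is axial: E₁ = 2kp₁/r³ along +x.
E₁ = 2(8.99×10⁹)(3.22×10⁻⁹)/(0.588)³ = 284.8 N/C.
Torque on the second dipole: τ = p₂ E₁ sinθ.
τ = (8.09×10⁻¹⁰)(284.8)·sin125° = 1.887×10⁻⁷ N·m.

τ ≈ 1.89×10⁻⁷ N·m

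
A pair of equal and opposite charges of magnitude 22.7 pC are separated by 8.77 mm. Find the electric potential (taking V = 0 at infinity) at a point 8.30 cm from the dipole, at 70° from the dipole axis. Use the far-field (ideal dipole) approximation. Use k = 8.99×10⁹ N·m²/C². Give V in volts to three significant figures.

V ≈ 0.0889 V

Dipole moment p = qd = (2.27×10⁻¹¹ C)(0.00877 m) = 1.991×10⁻¹³ C·m.
The dipole potential is V = kp cosθ / r².
V = (8.99×10⁹)(1.991×10⁻¹³)·cos70° / (0.0830)² = 0.08886 V.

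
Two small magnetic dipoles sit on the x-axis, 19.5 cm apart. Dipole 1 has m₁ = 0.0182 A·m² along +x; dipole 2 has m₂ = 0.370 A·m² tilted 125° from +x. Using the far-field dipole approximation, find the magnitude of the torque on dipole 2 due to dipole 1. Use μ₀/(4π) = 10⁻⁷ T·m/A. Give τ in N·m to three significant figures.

Dipole B is on the axis of dipole A, so B₁ there is axial: B₁ = (μ₀/4π)·2m₁/r³ along +x.
B₁ = 2(10⁻⁷)(0.0182)/(0.195)³ = 4.909×10⁻⁷ T.
τ = m₂ B₁ sinθ.
τ = (0.370)(4.909×10⁻⁷)·sin125° = 1.488×10⁻⁷ N·m.

τ ≈ 1.49×10⁻⁷ N·m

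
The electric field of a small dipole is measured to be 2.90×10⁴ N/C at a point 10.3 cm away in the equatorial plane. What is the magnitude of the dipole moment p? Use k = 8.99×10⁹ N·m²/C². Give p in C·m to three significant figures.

In the equatorial plane E = kp/r³, so p = Er³/(k).
p = (2.90×10⁴)·(0.103)³ / (8.99×10⁹) = 3.525×10⁻⁹ C·m.

p ≈ 3.52×10⁻⁹ C·m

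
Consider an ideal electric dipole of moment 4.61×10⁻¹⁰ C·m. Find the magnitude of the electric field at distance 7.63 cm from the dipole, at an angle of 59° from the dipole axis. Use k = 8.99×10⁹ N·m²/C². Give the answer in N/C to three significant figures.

E ≈ 1.25×10⁴ N/C

At angle θ the dipole field magnitude is E = (kp/r³)·√(1 + 3cos²θ).
kp/r³ = (8.99×10⁹)(4.61×10⁻¹⁰) / (0.0763)³ = 9330 N/C.
√(1 + 3cos²59°) = √(1 + 3·0.2653) = √1.7958 ≈ 1.3401.
E ≈ 9330 × 1.340 = 1.250×10⁴ N/C.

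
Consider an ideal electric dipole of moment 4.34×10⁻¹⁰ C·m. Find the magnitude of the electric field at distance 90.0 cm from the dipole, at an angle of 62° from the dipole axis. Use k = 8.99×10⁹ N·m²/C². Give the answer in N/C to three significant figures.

E ≈ 6.90 N/C

At angle θ the dipole field magnitude is E = (kp/r³)·√(1 + 3cos²θ).
kp/r³ = (8.99×10⁹)(4.34×10⁻¹⁰) / (0.900)³ = 5.352 N/C.
√(1 + 3cos²62°) = √(1 + 3·0.2204) = √1.6612 ≈ 1.2889.
E ≈ 5.352 × 1.289 = 6.898 N/C.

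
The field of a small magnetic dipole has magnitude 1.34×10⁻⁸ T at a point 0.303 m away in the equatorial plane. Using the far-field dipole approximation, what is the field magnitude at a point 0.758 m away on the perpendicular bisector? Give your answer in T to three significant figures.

B ≈ 8.56×10⁻¹⁰ T

Dipole fields scale as 1/r³ in the far field; the geometry is the same at both points.
B₂ = B₁ · (r₁/r₂)³ = 1.34×10⁻⁸ · (0.303/0.758)³.
(r₁/r₂)³ = (0.3997)³ = 0.06387.
B₂ ≈ 8.559×10⁻¹⁰ T.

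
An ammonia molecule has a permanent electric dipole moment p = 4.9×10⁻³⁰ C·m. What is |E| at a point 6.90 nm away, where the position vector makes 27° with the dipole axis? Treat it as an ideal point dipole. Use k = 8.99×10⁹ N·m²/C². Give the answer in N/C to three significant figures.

E ≈ 2.47×10⁵ N/C

At angle θ the dipole field magnitude is E = (kp/r³)·√(1 + 3cos²θ).
kp/r³ = (8.99×10⁹)(4.90×10⁻³⁰) / (6.90×10⁻⁹)³ = 1.341×10⁵ N/C.
√(1 + 3cos²27°) = √(1 + 3·0.7939) = √3.3817 ≈ 1.8389.
E ≈ 1.341×10⁵ × 1.839 = 2.466×10⁵ N/C.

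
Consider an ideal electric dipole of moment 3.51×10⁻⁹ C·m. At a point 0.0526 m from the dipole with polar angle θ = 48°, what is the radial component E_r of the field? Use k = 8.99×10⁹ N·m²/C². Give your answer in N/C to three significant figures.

E_r ≈ 2.90×10⁵ N/C

For a dipole, E_r = (2kp cosθ)/r³.
kp/r³ = (8.99×10⁹)(3.51×10⁻⁹)/(0.0526)³ = 2.168×10⁵ N/C.
E_r = 2·2.168×10⁵·cos48° = 2.902×10⁵ N/C.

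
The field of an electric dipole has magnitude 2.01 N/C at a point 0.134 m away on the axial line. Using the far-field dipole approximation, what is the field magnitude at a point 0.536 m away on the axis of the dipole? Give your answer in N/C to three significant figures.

Dipole fields scale as 1/r³ in the far field; the geometry is the same at both points.
E₂ = E₁ · (r₁/r₂)³ = 2.01 · (0.134/0.536)³.
(r₁/r₂)³ = (0.25)³ = 0.01562.
E₂ ≈ 0.03141 N/C.

E ≈ 0.0314 N/C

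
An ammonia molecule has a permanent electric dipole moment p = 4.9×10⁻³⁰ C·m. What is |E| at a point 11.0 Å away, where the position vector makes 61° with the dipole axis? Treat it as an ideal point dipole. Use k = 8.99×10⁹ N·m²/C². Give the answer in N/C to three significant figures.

E ≈ 4.32×10⁷ N/C

At angle θ the dipole field magnitude is E = (kp/r³)·√(1 + 3cos²θ).
kp/r³ = (8.99×10⁹)(4.90×10⁻³⁰) / (1.10×10⁻⁹)³ = 3.310×10⁷ N/C.
√(1 + 3cos²61°) = √(1 + 3·0.2350) = √1.7051 ≈ 1.3058.
E ≈ 3.310×10⁷ × 1.306 = 4.322×10⁷ N/C.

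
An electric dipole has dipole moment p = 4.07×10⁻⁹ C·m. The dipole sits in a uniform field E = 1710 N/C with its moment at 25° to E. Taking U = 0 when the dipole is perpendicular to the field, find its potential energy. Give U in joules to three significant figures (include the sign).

U = −p·E = −pE cosθ.
U = −(4.07×10⁻⁹)(1710)·cos25° = -6.308×10⁻⁶ J.

U ≈ -6.31×10⁻⁶ J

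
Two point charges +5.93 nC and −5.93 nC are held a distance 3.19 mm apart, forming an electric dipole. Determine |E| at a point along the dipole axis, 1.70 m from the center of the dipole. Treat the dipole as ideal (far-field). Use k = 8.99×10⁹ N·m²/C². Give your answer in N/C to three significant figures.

Dipole moment p = qd = (5.93×10⁻⁹ C)(0.00319 m) = 1.892×10⁻¹¹ C·m.
On the dipole axis E = 2kp/r³.
E = 2·(8.99×10⁹)(1.892×10⁻¹¹) / (1.70)³ = 0.06924 N/C.

E ≈ 0.0692 N/C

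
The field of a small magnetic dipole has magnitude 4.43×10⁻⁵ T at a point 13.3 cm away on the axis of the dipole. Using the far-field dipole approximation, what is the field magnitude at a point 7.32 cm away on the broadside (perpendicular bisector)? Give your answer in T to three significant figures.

Dipole fields scale as 1/r³ in the far field.
The axial field is twice the equatorial field at the same r, so the geometry factor is 1/2.
B₂ = B₁ · (1/2) · (r₁/r₂)³ = 4.43×10⁻⁵ · 0.5 · (13.3/7.32)³.
(r₁/r₂)³ = (1.817)³ = 5.998.
B₂ ≈ 1.329×10⁻⁴ T.

B ≈ 1.33×10⁻⁴ T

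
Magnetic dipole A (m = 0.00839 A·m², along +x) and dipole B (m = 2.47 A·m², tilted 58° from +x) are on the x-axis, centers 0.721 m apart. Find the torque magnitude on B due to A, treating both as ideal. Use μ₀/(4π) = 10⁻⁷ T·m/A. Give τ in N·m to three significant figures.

Dipole B is on the axis of dipole A, so B₁ there is axial: B₁ = (μ₀/4π)·2m₁/r³ along +x.
B₁ = 2(10⁻⁷)(0.00839)/(0.721)³ = 4.477×10⁻⁹ T.
τ = m₂ B₁ sinθ.
τ = (2.47)(4.477×10⁻⁹)·sin58° = 9.378×10⁻⁹ N·m.

τ ≈ 9.38×10⁻⁹ N·m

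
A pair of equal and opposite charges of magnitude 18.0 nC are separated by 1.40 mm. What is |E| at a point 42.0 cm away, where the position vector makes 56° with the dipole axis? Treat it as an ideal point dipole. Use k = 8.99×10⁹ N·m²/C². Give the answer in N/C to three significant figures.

Dipole moment p = qd = (1.80×10⁻⁸ C)(0.00140 m) = 2.52×10⁻¹¹ C·m.
At angle θ the dipole field magnitude is E = (kp/r³)·√(1 + 3cos²θ).
kp/r³ = (8.99×10⁹)(2.52×10⁻¹¹) / (0.420)³ = 3.058 N/C.
√(1 + 3cos²56°) = √(1 + 3·0.3127) = √1.9381 ≈ 1.3922.
E ≈ 3.058 × 1.392 = 4.257 N/C.

E ≈ 4.26 N/C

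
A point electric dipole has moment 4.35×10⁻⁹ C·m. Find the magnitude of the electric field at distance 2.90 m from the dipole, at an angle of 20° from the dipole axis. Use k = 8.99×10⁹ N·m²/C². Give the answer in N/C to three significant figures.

At angle θ the dipole field magnitude is E = (kp/r³)·√(1 + 3cos²θ).
kp/r³ = (8.99×10⁹)(4.35×10⁻⁹) / (2.90)³ = 1.603 N/C.
√(1 + 3cos²20°) = √(1 + 3·0.8830) = √3.6491 ≈ 1.9103.
E ≈ 1.603 × 1.910 = 3.063 N/C.

E ≈ 3.06 N/C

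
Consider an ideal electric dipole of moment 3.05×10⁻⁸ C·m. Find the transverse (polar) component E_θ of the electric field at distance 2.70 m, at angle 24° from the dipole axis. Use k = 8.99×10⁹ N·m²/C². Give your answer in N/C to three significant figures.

For a dipole, E_θ = (kp sinθ)/r³.
kp/r³ = (8.99×10⁹)(3.05×10⁻⁸)/(2.70)³ = 13.93 N/C.
E_θ = 13.93·sin24° = 5.666 N/C.

E_θ ≈ 5.67 N/C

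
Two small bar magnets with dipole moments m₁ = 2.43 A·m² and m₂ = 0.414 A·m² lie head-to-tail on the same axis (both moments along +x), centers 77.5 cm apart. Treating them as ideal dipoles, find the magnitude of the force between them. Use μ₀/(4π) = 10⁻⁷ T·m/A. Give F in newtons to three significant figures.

On-axis B of dipole 1: B = (μ₀/4π)·2m₁/r³. Force on dipole 2: F = m₂·dB/dr.
dB/dr = −(μ₀/4π)·6m₁/r⁴, so |F| = (μ₀/4π)·6m₁m₂/r⁴.
F = 6(10⁻⁷)(2.43)(0.414)/(0.775)⁴ = 1.673×10⁻⁶ N.

F ≈ 1.67×10⁻⁶ N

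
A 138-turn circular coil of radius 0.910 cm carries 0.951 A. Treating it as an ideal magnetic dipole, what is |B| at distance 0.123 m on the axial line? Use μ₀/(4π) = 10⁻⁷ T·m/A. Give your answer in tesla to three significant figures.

m = NIA = NIπa² = 138·(0.951)·π·(0.00910)² = 0.03414 A·m².
On axis B = (μ₀/4π)·2m/r³.
B = 2·(10⁻⁷)·(0.03414) / (0.123)³ = 3.669×10⁻⁶ T.

B ≈ 3.67×10⁻⁶ T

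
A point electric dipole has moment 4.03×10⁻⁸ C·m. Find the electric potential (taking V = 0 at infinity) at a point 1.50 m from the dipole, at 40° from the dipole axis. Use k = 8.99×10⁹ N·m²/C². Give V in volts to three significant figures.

The dipole potential is V = kp cosθ / r².
V = (8.99×10⁹)(4.03×10⁻⁸)·cos40° / (1.50)² = 123.3 V.

V ≈ 123 V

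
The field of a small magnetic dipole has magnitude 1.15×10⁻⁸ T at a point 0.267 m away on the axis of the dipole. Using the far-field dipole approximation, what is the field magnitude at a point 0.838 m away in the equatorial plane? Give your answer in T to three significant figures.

B ≈ 1.86×10⁻¹⁰ T

Dipole fields scale as 1/r³ in the far field.
The axial field is twice the equatorial field at the same r, so the geometry factor is 1/2.
B₂ = B₁ · (1/2) · (r₁/r₂)³ = 1.15×10⁻⁸ · 0.5 · (0.267/0.838)³.
(r₁/r₂)³ = (0.3186)³ = 0.03234.
B₂ ≈ 1.860×10⁻¹⁰ T.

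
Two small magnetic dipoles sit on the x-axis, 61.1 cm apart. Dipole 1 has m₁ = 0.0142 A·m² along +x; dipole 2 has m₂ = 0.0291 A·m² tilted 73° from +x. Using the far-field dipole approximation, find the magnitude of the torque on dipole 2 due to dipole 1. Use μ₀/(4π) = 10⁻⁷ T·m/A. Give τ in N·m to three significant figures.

τ ≈ 3.46×10⁻¹⁰ N·m

Dipole B is on the axis of dipole A, so B₁ there is axial: B₁ = (μ₀/4π)·2m₁/r³ along +x.
B₁ = 2(10⁻⁷)(0.0142)/(0.611)³ = 1.245×10⁻⁸ T.
τ = m₂ B₁ sinθ.
τ = (0.0291)(1.245×10⁻⁸)·sin73° = 3.465×10⁻¹⁰ N·m.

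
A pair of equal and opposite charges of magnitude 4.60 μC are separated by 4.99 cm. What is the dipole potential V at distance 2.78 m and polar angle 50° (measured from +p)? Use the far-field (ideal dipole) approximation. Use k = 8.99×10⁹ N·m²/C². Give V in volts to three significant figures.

Dipole moment p = qd = (4.60×10⁻⁶ C)(0.0499 m) = 2.295×10⁻⁷ C·m.
The dipole potential is V = kp cosθ / r².
V = (8.99×10⁹)(2.295×10⁻⁷)·cos50° / (2.78)² = 171.6 V.

V ≈ 172 V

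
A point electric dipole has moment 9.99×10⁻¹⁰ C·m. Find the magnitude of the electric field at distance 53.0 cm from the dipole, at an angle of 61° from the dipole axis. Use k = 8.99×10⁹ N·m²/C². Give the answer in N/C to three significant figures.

E ≈ 78.8 N/C

At angle θ the dipole field magnitude is E = (kp/r³)·√(1 + 3cos²θ).
kp/r³ = (8.99×10⁹)(9.99×10⁻¹⁰) / (0.530)³ = 60.33 N/C.
√(1 + 3cos²61°) = √(1 + 3·0.2350) = √1.7051 ≈ 1.3058.
E ≈ 60.33 × 1.306 = 78.77 N/C.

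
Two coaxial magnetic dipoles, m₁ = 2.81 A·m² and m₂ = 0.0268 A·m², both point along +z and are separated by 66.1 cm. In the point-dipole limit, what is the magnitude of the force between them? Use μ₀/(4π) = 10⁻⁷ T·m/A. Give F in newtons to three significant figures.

On-axis B of dipole 1: B = (μ₀/4π)·2m₁/r³. Force on dipole 2: F = m₂·dB/dr.
dB/dr = −(μ₀/4π)·6m₁/r⁴, so |F| = (μ₀/4π)·6m₁m₂/r⁴.
F = 6(10⁻⁷)(2.81)(0.0268)/(0.661)⁴ = 2.367×10⁻⁷ N.

F ≈ 2.37×10⁻⁷ N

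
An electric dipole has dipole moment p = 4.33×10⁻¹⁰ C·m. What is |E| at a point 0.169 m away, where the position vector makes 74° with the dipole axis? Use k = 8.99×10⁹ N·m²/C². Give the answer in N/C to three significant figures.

E ≈ 894 N/C

At angle θ the dipole field magnitude is E = (kp/r³)·√(1 + 3cos²θ).
kp/r³ = (8.99×10⁹)(4.33×10⁻¹⁰) / (0.169)³ = 806.5 N/C.
√(1 + 3cos²74°) = √(1 + 3·0.0760) = √1.2279 ≈ 1.1081.
E ≈ 806.5 × 1.108 = 893.7 N/C.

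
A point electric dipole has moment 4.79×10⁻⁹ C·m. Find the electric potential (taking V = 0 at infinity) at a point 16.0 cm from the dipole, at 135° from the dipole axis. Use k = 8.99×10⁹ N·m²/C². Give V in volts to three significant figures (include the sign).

The dipole potential is V = kp cosθ / r².
V = (8.99×10⁹)(4.79×10⁻⁹)·cos135° / (0.160)² = -1189 V.

V ≈ -1190 V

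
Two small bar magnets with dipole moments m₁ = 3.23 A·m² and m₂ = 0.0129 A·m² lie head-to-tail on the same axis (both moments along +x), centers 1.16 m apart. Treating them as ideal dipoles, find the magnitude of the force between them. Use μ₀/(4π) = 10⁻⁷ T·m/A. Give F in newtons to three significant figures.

F ≈ 1.38×10⁻⁸ N

On-axis B of dipole 1: B = (μ₀/4π)·2m₁/r³. Force on dipole 2: F = m₂·dB/dr.
dB/dr = −(μ₀/4π)·6m₁/r⁴, so |F| = (μ₀/4π)·6m₁m₂/r⁴.
F = 6(10⁻⁷)(3.23)(0.0129)/(1.16)⁴ = 1.381×10⁻⁸ N.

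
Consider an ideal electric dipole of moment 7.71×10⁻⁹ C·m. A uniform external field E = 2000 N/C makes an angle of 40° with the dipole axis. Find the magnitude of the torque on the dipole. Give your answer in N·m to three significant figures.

τ ≈ 9.91×10⁻⁶ N·m

Torque on an electric dipole: τ = pE sinθ.
τ = (7.71×10⁻⁹)(2000)·sin40° = 9.912×10⁻⁶ N·m.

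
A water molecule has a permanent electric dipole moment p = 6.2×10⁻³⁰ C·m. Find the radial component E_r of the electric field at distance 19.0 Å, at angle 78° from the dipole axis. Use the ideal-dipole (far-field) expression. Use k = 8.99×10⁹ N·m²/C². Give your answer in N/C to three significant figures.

For a dipole, E_r = (2kp cosθ)/r³.
kp/r³ = (8.99×10⁹)(6.20×10⁻³⁰)/(1.90×10⁻⁹)³ = 8.126×10⁶ N/C.
E_r = 2·8.126×10⁶·cos78° = 3.379×10⁶ N/C.

E_r ≈ 3.38×10⁶ N/C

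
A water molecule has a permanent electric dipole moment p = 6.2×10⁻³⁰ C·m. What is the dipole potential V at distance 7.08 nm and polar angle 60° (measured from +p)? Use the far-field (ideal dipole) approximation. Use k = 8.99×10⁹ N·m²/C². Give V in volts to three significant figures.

V ≈ 5.56×10⁻⁴ V

The dipole potential is V = kp cosθ / r².
V = (8.99×10⁹)(6.20×10⁻³⁰)·cos60° / (7.08×10⁻⁹)² = 5.560×10⁻⁴ V.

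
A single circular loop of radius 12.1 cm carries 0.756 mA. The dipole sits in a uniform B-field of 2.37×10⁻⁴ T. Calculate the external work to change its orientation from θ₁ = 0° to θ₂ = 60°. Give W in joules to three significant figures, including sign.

Magnetic moment m = IA = Iπa² = (7.56×10⁻⁴)·π·(0.121)² = 3.477×10⁻⁵ A·m².
W_ext = ΔU = −mB cosθ₂ + mB cosθ₁ = mB(cosθ₁ − cosθ₂).
W = (3.477×10⁻⁵)(2.37×10⁻⁴)·(cos0° − cos60°) = (8.240×10⁻⁹)·(+0.5000) = 4.120×10⁻⁹ J.

W ≈ 4.12×10⁻⁹ J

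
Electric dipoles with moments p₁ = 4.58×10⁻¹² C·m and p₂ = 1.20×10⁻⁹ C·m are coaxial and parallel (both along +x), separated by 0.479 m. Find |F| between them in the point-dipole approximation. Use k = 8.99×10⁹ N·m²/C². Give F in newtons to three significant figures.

On-axis field of dipole 1 at distance r: E = 2kp₁/r³. Force on dipole 2 is F = p₂·dE/dr (gradient along axis).
dE/dr = −6kp₁/r⁴, so |F| = 6kp₁p₂/r⁴ (attractive for aligned moments).
F = 6(8.99×10⁹)(4.58×10⁻¹²)(1.20×10⁻⁹)/(0.479)⁴ = 5.631×10⁻⁹ N.

F ≈ 5.63×10⁻⁹ N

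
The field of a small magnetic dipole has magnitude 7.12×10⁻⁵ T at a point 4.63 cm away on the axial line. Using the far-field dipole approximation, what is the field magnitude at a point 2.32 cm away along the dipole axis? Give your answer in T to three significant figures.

Dipole fields scale as 1/r³ in the far field; the geometry is the same at both points.
B₂ = B₁ · (r₁/r₂)³ = 7.12×10⁻⁵ · (4.63/2.32)³.
(r₁/r₂)³ = (1.996)³ = 7.948.
B₂ ≈ 5.659×10⁻⁴ T.

B ≈ 5.66×10⁻⁴ T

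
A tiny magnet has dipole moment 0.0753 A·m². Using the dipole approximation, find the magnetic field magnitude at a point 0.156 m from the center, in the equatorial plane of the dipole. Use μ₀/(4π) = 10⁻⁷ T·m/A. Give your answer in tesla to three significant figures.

In the equatorial plane B = (μ₀/4π)·m/r³ (half the axial value).
B = (10⁻⁷)·(0.0753) / (0.156)³ = 1.983×10⁻⁶ T.

B ≈ 1.98×10⁻⁶ T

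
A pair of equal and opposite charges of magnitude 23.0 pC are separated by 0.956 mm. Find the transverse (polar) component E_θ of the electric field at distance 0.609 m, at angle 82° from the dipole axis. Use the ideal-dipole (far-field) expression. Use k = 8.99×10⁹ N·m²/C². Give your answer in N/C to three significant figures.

E_θ ≈ 8.67×10⁻⁴ N/C

Dipole moment p = qd = (2.30×10⁻¹¹ C)(9.56×10⁻⁴ m) = 2.199×10⁻¹⁴ C·m.
For a dipole, E_θ = (kp sinθ)/r³.
kp/r³ = (8.99×10⁹)(2.199×10⁻¹⁴)/(0.609)³ = 8.753×10⁻⁴ N/C.
E_θ = 8.753×10⁻⁴·sin82° = 8.667×10⁻⁴ N/C.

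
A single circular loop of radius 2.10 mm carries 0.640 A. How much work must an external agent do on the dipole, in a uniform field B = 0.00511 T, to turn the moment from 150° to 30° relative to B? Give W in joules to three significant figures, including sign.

Magnetic moment m = IA = Iπa² = (0.640)·π·(0.00210)² = 8.867×10⁻⁶ A·m².
W_ext = ΔU = −mB cosθ₂ + mB cosθ₁ = mB(cosθ₁ − cosθ₂).
W = (8.867×10⁻⁶)(0.00511)·(cos150° − cos30°) = (4.531×10⁻⁸)·(-1.7321) = -7.848×10⁻⁸ J.

W ≈ -7.85×10⁻⁸ J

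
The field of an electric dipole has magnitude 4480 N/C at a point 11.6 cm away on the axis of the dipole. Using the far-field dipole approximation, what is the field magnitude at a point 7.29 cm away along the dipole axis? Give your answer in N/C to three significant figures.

E ≈ 1.80×10⁴ N/C

Dipole fields scale as 1/r³ in the far field; the geometry is the same at both points.
E₂ = E₁ · (r₁/r₂)³ = 4480 · (11.6/7.29)³.
(r₁/r₂)³ = (1.591)³ = 4.029.
E₂ ≈ 1.805×10⁴ N/C.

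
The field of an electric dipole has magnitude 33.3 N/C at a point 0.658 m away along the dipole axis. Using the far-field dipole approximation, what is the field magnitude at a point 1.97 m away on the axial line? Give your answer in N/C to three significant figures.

E ≈ 1.24 N/C

Dipole fields scale as 1/r³ in the far field; the geometry is the same at both points.
E₂ = E₁ · (r₁/r₂)³ = 33.3 · (0.658/1.97)³.
(r₁/r₂)³ = (0.334)³ = 0.03726.
E₂ ≈ 1.241 N/C.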